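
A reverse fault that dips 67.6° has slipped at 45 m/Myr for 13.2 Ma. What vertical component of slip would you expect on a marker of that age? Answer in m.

549 m

dip-slip = rate × time = 45 m/Myr × 13.2 Ma = 594 m
throw = dip-slip × sin(dip) = 594 × sin(67.6°) = 549 m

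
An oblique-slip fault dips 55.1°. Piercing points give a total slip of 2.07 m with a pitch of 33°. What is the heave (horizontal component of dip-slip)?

dip-slip = net slip × sin(rake) = 2.07 m × sin(33°) = 1.127 m
heave = dip-slip × cos(dip) = 1.127 × cos(55.1°) = 0.645 m

0.645 m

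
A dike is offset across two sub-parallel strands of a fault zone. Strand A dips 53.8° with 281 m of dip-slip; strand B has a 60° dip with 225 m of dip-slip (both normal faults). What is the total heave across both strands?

heave_A = 281 × cos(53.8°) = 166 m
heave_B = 225 × cos(60°) = 112.5 m
total = 166 + 112.5 = 278 m

278 m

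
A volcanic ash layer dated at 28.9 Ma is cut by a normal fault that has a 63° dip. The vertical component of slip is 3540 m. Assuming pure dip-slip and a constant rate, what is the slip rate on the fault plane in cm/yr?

dip-slip = throw / sin(dip) = 3540 m / sin(63°) = 3973 m
rate = 3973 m / 28.9 Ma = 0.000137 m/yr = 0.0137 cm/yr

0.0137 cm/yr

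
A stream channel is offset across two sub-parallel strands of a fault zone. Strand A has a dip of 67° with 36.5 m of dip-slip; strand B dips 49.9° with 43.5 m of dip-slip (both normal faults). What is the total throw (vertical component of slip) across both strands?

throw_A = 36.5 × sin(67°) = 33.60 m
throw_B = 43.5 × sin(49.9°) = 33.27 m
total = 33.60 + 33.27 = 66.9 m

66.9 m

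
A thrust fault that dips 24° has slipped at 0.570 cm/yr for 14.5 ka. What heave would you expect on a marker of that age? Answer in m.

75.5 m

dip-slip = rate × time = 0.570 cm/yr × 14.5 ka = 82.65 m
heave = dip-slip × cos(dip) = 82.65 × cos(24°) = 75.5 m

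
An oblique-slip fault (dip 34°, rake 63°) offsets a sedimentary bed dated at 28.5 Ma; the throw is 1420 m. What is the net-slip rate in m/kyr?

dip-slip = throw / sin(dip) = 1420 / sin(34°) = 2539 m
net slip = dip-slip / sin(rake) = 2539 / sin(63°) = 2850 m
rate = 2850 m / 28.5 Ma = 0.000100 m/yr = 0.100 m/kyr

0.100 m/kyr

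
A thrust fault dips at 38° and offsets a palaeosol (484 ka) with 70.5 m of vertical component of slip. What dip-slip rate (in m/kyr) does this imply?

0.237 m/kyr

dip-slip = throw / sin(dip) = 70.5 m / sin(38°) = 114.5 m
rate = 114.5 m / 484 ka = 0.000237 m/yr = 0.237 m/kyr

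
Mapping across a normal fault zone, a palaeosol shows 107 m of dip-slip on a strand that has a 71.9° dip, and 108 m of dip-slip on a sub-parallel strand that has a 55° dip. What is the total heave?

95.2 m

heave_A = 107 × cos(71.9°) = 33.24 m
heave_B = 108 × cos(55°) = 61.95 m
total = 33.24 + 61.95 = 95.2 m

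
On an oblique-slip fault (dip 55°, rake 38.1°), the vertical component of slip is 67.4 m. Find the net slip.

133 m

dip-slip = throw / sin(dip) = 67.4 / sin(55°) = 82.28 m
net slip = dip-slip / sin(rake) = 82.28 / sin(38.1°) = 133 m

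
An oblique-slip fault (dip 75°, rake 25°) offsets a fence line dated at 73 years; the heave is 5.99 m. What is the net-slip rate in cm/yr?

dip-slip = heave / cos(dip) = 5.99 / cos(75°) = 23.14 m
net slip = dip-slip / sin(rake) = 23.14 / sin(25°) = 54.76 m
rate = 54.76 m / 73 years = 0.750 m/yr = 75 cm/yr

75 cm/yr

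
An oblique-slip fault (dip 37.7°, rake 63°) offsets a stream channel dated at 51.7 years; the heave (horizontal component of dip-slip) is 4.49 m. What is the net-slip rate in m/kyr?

dip-slip = heave / cos(dip) = 4.49 / cos(37.7°) = 5.675 m
net slip = dip-slip / sin(rake) = 5.675 / sin(63°) = 6.369 m
rate = 6.369 m / 51.7 years = 0.123 m/yr = 123 m/kyr

123 m/kyr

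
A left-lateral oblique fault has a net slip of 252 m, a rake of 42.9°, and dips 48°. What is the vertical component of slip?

127 m

dip-slip = net slip × sin(rake) = 252 m × sin(42.9°) = 171.5 m
throw = dip-slip × sin(dip) = 171.5 × sin(48°) = 127 m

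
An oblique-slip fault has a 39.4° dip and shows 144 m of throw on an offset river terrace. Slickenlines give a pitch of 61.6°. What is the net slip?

dip-slip = throw / sin(dip) = 144 / sin(39.4°) = 226.9 m
net slip = dip-slip / sin(rake) = 226.9 / sin(61.6°) = 258 m

258 m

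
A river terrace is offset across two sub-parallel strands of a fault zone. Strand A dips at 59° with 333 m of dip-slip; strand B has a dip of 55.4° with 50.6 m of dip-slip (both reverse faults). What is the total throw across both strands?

327 m

throw_A = 333 × sin(59°) = 285.4 m
throw_B = 50.6 × sin(55.4°) = 41.65 m
total = 285.4 + 41.65 = 327 m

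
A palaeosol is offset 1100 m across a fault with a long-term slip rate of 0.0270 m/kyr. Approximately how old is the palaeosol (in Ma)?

age = offset / rate = 1100 m / (0.0270 m/kyr) = 4.07e+07 yr = 40.7 Ma

40.7 Ma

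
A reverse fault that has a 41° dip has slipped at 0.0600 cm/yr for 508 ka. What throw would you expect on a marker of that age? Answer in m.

dip-slip = rate × time = 0.0600 cm/yr × 508 ka = 304.8 m
throw = dip-slip × sin(dip) = 304.8 × sin(41°) = 200 m

200 m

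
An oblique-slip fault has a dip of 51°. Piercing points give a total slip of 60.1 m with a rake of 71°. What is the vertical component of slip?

44.2 m

dip-slip = net slip × sin(rake) = 60.1 m × sin(71°) = 56.83 m
throw = dip-slip × sin(dip) = 56.83 × sin(51°) = 44.2 m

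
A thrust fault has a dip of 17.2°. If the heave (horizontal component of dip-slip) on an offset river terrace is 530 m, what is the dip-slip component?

dip-slip = heave / cos(dip) = 530 / cos(17.2°) = 555 m

555 m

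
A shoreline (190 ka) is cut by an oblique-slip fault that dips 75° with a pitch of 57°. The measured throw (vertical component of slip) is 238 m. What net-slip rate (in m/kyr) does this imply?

1.55 m/kyr

dip-slip = throw / sin(dip) = 238 / sin(75°) = 246.4 m
net slip = dip-slip / sin(rake) = 246.4 / sin(57°) = 293.8 m
rate = 293.8 m / 190 ka = 0.00155 m/yr = 1.55 m/kyr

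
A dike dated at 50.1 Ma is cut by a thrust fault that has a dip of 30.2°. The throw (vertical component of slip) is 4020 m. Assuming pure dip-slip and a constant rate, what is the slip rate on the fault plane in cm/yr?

dip-slip = throw / sin(dip) = 4020 m / sin(30.2°) = 7992 m
rate = 7992 m / 50.1 Ma = 0.000160 m/yr = 0.0160 cm/yr

0.0160 cm/yr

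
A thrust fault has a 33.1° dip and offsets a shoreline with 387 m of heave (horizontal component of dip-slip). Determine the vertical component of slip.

252 m

throw = heave × tan(dip) = 387 × tan(33.1°) = 252 m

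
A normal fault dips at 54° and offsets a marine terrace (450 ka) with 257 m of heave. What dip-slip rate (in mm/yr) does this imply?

dip-slip = heave / cos(dip) = 257 m / cos(54°) = 437.2 m
rate = 437.2 m / 450 ka = 0.000972 m/yr = 0.972 mm/yr

0.972 mm/yr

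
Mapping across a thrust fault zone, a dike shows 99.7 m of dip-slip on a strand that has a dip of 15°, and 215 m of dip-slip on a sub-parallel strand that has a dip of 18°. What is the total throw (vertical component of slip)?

92.2 m

throw_A = 99.7 × sin(15°) = 25.80 m
throw_B = 215 × sin(18°) = 66.44 m
total = 25.80 + 66.44 = 92.2 m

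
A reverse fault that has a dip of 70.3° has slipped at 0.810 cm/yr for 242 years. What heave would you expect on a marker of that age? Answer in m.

0.661 m

dip-slip = rate × time = 0.810 cm/yr × 242 years = 1.960 m
heave = dip-slip × cos(dip) = 1.960 × cos(70.3°) = 0.661 m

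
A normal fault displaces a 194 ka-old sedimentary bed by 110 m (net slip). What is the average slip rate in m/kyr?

rate = 110 m / 194 ka = 0.000567 m/yr = 0.567 m/kyr

0.567 m/kyr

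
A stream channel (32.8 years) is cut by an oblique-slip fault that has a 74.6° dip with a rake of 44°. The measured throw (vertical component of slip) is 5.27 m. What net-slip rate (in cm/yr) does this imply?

24 cm/yr

dip-slip = throw / sin(dip) = 5.27 / sin(74.6°) = 5.466 m
net slip = dip-slip / sin(rake) = 5.466 / sin(44°) = 7.869 m
rate = 7.869 m / 32.8 years = 0.240 m/yr = 24 cm/yr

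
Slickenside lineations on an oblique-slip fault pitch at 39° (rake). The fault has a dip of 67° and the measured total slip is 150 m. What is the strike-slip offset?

strike-slip = net slip × cos(rake) = 150 m × cos(39°) = 117 m

117 m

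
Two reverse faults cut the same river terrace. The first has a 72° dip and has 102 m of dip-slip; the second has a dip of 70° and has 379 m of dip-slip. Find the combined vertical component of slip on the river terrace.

453 m

throw_A = 102 × sin(72°) = 97.01 m
throw_B = 379 × sin(70°) = 356.1 m
total = 97.01 + 356.1 = 453 m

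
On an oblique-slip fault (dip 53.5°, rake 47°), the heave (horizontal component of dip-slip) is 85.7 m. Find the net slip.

197 m

dip-slip = heave / cos(dip) = 85.7 / cos(53.5°) = 144.1 m
net slip = dip-slip / sin(rake) = 144.1 / sin(47°) = 197 m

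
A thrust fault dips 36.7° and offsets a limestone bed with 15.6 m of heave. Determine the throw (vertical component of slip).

throw = heave × tan(dip) = 15.6 × tan(36.7°) = 11.6 m

11.6 m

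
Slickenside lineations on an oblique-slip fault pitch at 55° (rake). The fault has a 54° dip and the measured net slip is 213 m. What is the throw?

141 m

dip-slip = net slip × sin(rake) = 213 m × sin(55°) = 174.5 m
throw = dip-slip × sin(dip) = 174.5 × sin(54°) = 141 m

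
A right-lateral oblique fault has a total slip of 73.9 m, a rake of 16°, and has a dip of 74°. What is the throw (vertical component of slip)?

dip-slip = net slip × sin(rake) = 73.9 m × sin(16°) = 20.37 m
throw = dip-slip × sin(dip) = 20.37 × sin(74°) = 19.6 m

19.6 m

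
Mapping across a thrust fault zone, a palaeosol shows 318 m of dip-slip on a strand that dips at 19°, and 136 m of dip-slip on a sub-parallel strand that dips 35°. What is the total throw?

182 m

throw_A = 318 × sin(19°) = 103.5 m
throw_B = 136 × sin(35°) = 78.01 m
total = 103.5 + 78.01 = 182 m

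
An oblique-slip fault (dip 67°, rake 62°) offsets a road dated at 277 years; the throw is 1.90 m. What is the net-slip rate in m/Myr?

dip-slip = throw / sin(dip) = 1.90 / sin(67°) = 2.064 m
net slip = dip-slip / sin(rake) = 2.064 / sin(62°) = 2.338 m
rate = 2.338 m / 277 years = 0.00844 m/yr = 8440 m/Myr

8440 m/Myr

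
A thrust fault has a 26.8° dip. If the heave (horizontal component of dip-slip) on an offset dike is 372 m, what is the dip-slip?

dip-slip = heave / cos(dip) = 372 / cos(26.8°) = 417 m

417 m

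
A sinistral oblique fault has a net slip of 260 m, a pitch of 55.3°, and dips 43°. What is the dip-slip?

214 m

dip-slip = net slip × sin(rake) = 260 m × sin(55.3°) = 214 m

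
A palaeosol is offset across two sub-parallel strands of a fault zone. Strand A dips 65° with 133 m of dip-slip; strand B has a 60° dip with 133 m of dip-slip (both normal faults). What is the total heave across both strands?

123 m

heave_A = 133 × cos(65°) = 56.21 m
heave_B = 133 × cos(60°) = 66.50 m
total = 56.21 + 66.50 = 123 m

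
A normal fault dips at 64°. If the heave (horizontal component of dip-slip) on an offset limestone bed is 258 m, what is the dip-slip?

589 m

dip-slip = heave / cos(dip) = 258 / cos(64°) = 589 m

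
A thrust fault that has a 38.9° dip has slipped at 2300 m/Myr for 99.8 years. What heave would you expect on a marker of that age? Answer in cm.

17.9 cm

dip-slip = rate × time = 2300 m/Myr × 99.8 years = 0.2295 m
heave = dip-slip × cos(dip) = 0.2295 × cos(38.9°) = 0.179 m = 17.9 cm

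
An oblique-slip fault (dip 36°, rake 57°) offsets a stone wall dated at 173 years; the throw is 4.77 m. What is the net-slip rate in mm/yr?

dip-slip = throw / sin(dip) = 4.77 / sin(36°) = 8.115 m
net slip = dip-slip / sin(rake) = 8.115 / sin(57°) = 9.676 m
rate = 9.676 m / 173 years = 0.0559 m/yr = 55.9 mm/yr

55.9 mm/yr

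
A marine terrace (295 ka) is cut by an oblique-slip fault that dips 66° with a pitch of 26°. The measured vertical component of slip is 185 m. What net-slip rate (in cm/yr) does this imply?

dip-slip = throw / sin(dip) = 185 / sin(66°) = 202.5 m
net slip = dip-slip / sin(rake) = 202.5 / sin(26°) = 462 m
rate = 462 m / 295 ka = 0.00157 m/yr = 0.157 cm/yr

0.157 cm/yr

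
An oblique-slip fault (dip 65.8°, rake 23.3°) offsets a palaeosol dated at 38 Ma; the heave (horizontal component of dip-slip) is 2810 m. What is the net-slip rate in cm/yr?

dip-slip = heave / cos(dip) = 2810 / cos(65.8°) = 6855 m
net slip = dip-slip / sin(rake) = 6855 / sin(23.3°) = 17330 m
rate = 17330 m / 38 Ma = 0.000456 m/yr = 0.0456 cm/yr

0.0456 cm/yr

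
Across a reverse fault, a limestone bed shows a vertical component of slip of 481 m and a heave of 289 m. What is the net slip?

net slip = √(throw² + heave²) = √(481² + 289²) = 561 m

561 m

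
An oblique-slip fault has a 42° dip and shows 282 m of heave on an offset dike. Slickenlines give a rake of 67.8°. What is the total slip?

dip-slip = heave / cos(dip) = 282 / cos(42°) = 379.5 m
net slip = dip-slip / sin(rake) = 379.5 / sin(67.8°) = 410 m

410 m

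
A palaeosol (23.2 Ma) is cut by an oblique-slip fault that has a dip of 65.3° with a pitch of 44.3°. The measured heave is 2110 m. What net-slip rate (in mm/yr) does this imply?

dip-slip = heave / cos(dip) = 2110 / cos(65.3°) = 5049 m
net slip = dip-slip / sin(rake) = 5049 / sin(44.3°) = 7230 m
rate = 7230 m / 23.2 Ma = 0.000312 m/yr = 0.312 mm/yr

0.312 mm/yr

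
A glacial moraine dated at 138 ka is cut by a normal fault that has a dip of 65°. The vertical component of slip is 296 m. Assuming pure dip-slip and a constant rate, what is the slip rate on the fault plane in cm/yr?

dip-slip = throw / sin(dip) = 296 m / sin(65°) = 326.6 m
rate = 326.6 m / 138 ka = 0.00237 m/yr = 0.237 cm/yr

0.237 cm/yr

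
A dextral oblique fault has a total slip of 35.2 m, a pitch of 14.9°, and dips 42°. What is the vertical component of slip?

dip-slip = net slip × sin(rake) = 35.2 m × sin(14.9°) = 9.051 m
throw = dip-slip × sin(dip) = 9.051 × sin(42°) = 6.06 m

6.06 m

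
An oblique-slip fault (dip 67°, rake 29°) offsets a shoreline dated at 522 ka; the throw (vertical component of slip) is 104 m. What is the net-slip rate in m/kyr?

dip-slip = throw / sin(dip) = 104 / sin(67°) = 113 m
net slip = dip-slip / sin(rake) = 113 / sin(29°) = 233 m
rate = 233 m / 522 ka = 0.000446 m/yr = 0.446 m/kyr

0.446 m/kyr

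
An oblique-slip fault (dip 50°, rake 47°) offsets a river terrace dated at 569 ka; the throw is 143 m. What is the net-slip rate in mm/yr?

dip-slip = throw / sin(dip) = 143 / sin(50°) = 186.7 m
net slip = dip-slip / sin(rake) = 186.7 / sin(47°) = 255.2 m
rate = 255.2 m / 569 ka = 0.000449 m/yr = 0.449 mm/yr

0.449 mm/yr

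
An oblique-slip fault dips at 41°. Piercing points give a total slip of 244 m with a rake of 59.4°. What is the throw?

138 m

dip-slip = net slip × sin(rake) = 244 m × sin(59.4°) = 210 m
throw = dip-slip × sin(dip) = 210 × sin(41°) = 138 m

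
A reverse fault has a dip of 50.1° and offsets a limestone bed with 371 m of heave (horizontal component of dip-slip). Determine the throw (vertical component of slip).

444 m

throw = heave × tan(dip) = 371 × tan(50.1°) = 444 m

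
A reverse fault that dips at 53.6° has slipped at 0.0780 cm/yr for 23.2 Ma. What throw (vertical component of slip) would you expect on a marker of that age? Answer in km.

14.6 km

dip-slip = rate × time = 0.0780 cm/yr × 23.2 Ma = 18100 m
throw = dip-slip × sin(dip) = 18100 × sin(53.6°) = 14600 m = 14.6 km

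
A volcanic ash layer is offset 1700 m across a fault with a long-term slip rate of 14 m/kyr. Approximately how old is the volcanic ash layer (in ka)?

age = offset / rate = 1700 m / (14 m/kyr) = 121000 yr = 121 ka

121 ka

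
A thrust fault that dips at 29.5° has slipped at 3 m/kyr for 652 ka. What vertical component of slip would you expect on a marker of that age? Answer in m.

963 m

dip-slip = rate × time = 3 m/kyr × 652 ka = 1956 m
throw = dip-slip × sin(dip) = 1956 × sin(29.5°) = 963 m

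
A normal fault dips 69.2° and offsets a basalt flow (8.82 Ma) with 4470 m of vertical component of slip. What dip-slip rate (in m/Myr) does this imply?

542 m/Myr

dip-slip = throw / sin(dip) = 4470 m / sin(69.2°) = 4782 m
rate = 4782 m / 8.82 Ma = 0.000542 m/yr = 542 m/Myr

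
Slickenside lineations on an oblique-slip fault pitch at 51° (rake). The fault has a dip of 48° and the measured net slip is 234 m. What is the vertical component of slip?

135 m

dip-slip = net slip × sin(rake) = 234 m × sin(51°) = 181.9 m
throw = dip-slip × sin(dip) = 181.9 × sin(48°) = 135 m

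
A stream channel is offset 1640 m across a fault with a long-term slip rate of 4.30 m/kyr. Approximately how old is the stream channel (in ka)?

age = offset / rate = 1640 m / (4.30 m/kyr) = 381000 yr = 381 ka

381 ka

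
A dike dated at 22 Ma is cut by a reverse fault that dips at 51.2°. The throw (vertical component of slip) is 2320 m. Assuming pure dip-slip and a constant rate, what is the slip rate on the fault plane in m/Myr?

dip-slip = throw / sin(dip) = 2320 m / sin(51.2°) = 2977 m
rate = 2977 m / 22 Ma = 0.000135 m/yr = 135 m/Myr

135 m/Myr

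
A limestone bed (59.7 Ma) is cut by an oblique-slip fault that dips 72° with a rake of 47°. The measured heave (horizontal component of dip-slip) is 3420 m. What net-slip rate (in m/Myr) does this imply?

253 m/Myr

dip-slip = heave / cos(dip) = 3420 / cos(72°) = 11070 m
net slip = dip-slip / sin(rake) = 11070 / sin(47°) = 15130 m
rate = 15130 m / 59.7 Ma = 0.000253 m/yr = 253 m/Myr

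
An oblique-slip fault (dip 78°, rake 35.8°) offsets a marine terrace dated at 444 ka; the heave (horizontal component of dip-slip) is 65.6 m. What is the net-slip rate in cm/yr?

dip-slip = heave / cos(dip) = 65.6 / cos(78°) = 315.5 m
net slip = dip-slip / sin(rake) = 315.5 / sin(35.8°) = 539.4 m
rate = 539.4 m / 444 ka = 0.00121 m/yr = 0.121 cm/yr

0.121 cm/yr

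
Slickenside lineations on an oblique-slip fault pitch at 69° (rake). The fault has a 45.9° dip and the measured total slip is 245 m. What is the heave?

159 m

dip-slip = net slip × sin(rake) = 245 m × sin(69°) = 228.7 m
heave = dip-slip × cos(dip) = 228.7 × cos(45.9°) = 159 m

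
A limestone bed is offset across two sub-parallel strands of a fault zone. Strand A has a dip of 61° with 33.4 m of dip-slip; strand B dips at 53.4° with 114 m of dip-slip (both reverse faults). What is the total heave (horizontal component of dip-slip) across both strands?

84.2 m

heave_A = 33.4 × cos(61°) = 16.19 m
heave_B = 114 × cos(53.4°) = 67.97 m
total = 16.19 + 67.97 = 84.2 m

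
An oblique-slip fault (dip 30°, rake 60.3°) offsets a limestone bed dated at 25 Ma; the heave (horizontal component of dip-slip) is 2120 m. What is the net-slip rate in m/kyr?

dip-slip = heave / cos(dip) = 2120 / cos(30°) = 2448 m
net slip = dip-slip / sin(rake) = 2448 / sin(60.3°) = 2818 m
rate = 2818 m / 25 Ma = 0.000113 m/yr = 0.113 m/kyr

0.113 m/kyr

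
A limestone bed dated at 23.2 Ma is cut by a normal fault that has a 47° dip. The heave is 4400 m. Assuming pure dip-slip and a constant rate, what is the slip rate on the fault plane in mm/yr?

dip-slip = heave / cos(dip) = 4400 m / cos(47°) = 6452 m
rate = 6452 m / 23.2 Ma = 0.000278 m/yr = 0.278 mm/yr

0.278 mm/yr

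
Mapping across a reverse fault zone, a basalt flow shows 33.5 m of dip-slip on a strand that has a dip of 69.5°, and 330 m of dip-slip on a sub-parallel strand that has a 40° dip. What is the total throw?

243 m

throw_A = 33.5 × sin(69.5°) = 31.38 m
throw_B = 330 × sin(40°) = 212.1 m
total = 31.38 + 212.1 = 243 m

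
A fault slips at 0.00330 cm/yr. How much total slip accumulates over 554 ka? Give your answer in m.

18.3 m

slip = rate × time = 0.00330 cm/yr × 554 ka = 18.3 m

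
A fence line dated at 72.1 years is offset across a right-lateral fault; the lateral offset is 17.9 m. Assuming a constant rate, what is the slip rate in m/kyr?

rate = 17.9 m / 72.1 years = 0.248 m/yr = 248 m/kyr

248 m/kyr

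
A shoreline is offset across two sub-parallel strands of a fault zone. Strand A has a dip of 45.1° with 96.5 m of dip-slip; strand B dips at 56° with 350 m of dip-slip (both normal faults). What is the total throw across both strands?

359 m

throw_A = 96.5 × sin(45.1°) = 68.35 m
throw_B = 350 × sin(56°) = 290.2 m
total = 68.35 + 290.2 = 359 m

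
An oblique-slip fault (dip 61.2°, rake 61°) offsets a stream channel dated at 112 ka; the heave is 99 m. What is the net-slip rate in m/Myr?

dip-slip = heave / cos(dip) = 99 / cos(61.2°) = 205.5 m
net slip = dip-slip / sin(rake) = 205.5 / sin(61°) = 235 m
rate = 235 m / 112 ka = 0.00210 m/yr = 2100 m/Myr

2100 m/Myr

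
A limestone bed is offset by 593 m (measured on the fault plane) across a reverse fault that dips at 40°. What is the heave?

heave = dip-slip × cos(dip) = 593 m × cos(40°) = 454 m

454 m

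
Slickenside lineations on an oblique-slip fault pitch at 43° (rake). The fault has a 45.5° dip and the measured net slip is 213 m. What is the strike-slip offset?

156 m

strike-slip = net slip × cos(rake) = 213 m × cos(43°) = 156 m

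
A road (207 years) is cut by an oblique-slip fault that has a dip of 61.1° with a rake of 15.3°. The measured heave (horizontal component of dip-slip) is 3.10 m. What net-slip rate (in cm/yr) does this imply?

dip-slip = heave / cos(dip) = 3.10 / cos(61.1°) = 6.414 m
net slip = dip-slip / sin(rake) = 6.414 / sin(15.3°) = 24.31 m
rate = 24.31 m / 207 years = 0.117 m/yr = 11.7 cm/yr

11.7 cm/yr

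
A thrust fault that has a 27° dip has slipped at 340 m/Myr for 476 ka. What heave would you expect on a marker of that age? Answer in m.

dip-slip = rate × time = 340 m/Myr × 476 ka = 161.8 m
heave = dip-slip × cos(dip) = 161.8 × cos(27°) = 144 m

144 m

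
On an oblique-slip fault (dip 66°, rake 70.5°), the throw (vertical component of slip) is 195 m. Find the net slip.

226 m

dip-slip = throw / sin(dip) = 195 / sin(66°) = 213.5 m
net slip = dip-slip / sin(rake) = 213.5 / sin(70.5°) = 226 m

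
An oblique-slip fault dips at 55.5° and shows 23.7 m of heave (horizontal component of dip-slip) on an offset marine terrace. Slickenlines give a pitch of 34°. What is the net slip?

dip-slip = heave / cos(dip) = 23.7 / cos(55.5°) = 41.84 m
net slip = dip-slip / sin(rake) = 41.84 / sin(34°) = 74.8 m

74.8 m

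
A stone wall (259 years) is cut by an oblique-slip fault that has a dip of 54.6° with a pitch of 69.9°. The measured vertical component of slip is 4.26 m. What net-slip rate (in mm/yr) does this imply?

21.5 mm/yr

dip-slip = throw / sin(dip) = 4.26 / sin(54.6°) = 5.226 m
net slip = dip-slip / sin(rake) = 5.226 / sin(69.9°) = 5.565 m
rate = 5.565 m / 259 years = 0.0215 m/yr = 21.5 mm/yr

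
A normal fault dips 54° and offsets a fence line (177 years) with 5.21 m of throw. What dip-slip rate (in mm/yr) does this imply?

36.4 mm/yr

dip-slip = throw / sin(dip) = 5.21 m / sin(54°) = 6.440 m
rate = 6.440 m / 177 years = 0.0364 m/yr = 36.4 mm/yr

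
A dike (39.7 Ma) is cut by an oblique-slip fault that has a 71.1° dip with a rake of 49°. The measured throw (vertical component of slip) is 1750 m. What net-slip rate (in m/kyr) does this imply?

dip-slip = throw / sin(dip) = 1750 / sin(71.1°) = 1850 m
net slip = dip-slip / sin(rake) = 1850 / sin(49°) = 2451 m
rate = 2451 m / 39.7 Ma = 0.0000617 m/yr = 0.0617 m/kyr

0.0617 m/kyr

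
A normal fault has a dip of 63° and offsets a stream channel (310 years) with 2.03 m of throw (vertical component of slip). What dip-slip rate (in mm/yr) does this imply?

7.35 mm/yr

dip-slip = throw / sin(dip) = 2.03 m / sin(63°) = 2.278 m
rate = 2.278 m / 310 years = 0.00735 m/yr = 7.35 mm/yr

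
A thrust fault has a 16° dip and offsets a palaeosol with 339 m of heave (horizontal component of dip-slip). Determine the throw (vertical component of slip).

throw = heave × tan(dip) = 339 × tan(16°) = 97.2 m

97.2 m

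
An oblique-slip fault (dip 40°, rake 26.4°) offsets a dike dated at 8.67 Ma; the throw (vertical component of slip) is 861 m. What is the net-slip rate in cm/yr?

dip-slip = throw / sin(dip) = 861 / sin(40°) = 1339 m
net slip = dip-slip / sin(rake) = 1339 / sin(26.4°) = 3013 m
rate = 3013 m / 8.67 Ma = 0.000347 m/yr = 0.0347 cm/yr

0.0347 cm/yr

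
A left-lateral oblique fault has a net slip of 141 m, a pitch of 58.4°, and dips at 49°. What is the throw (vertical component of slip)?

dip-slip = net slip × sin(rake) = 141 m × sin(58.4°) = 120.1 m
throw = dip-slip × sin(dip) = 120.1 × sin(49°) = 90.6 m

90.6 m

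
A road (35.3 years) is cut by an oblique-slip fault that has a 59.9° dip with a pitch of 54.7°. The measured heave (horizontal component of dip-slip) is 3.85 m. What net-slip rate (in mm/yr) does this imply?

dip-slip = heave / cos(dip) = 3.85 / cos(59.9°) = 7.677 m
net slip = dip-slip / sin(rake) = 7.677 / sin(54.7°) = 9.406 m
rate = 9.406 m / 35.3 years = 0.266 m/yr = 266 mm/yr

266 mm/yr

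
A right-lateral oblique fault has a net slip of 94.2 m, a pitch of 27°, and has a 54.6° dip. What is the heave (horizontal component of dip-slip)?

24.8 m

dip-slip = net slip × sin(rake) = 94.2 m × sin(27°) = 42.77 m
heave = dip-slip × cos(dip) = 42.77 × cos(54.6°) = 24.8 m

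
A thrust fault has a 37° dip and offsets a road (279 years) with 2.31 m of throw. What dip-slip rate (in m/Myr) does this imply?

13800 m/Myr

dip-slip = throw / sin(dip) = 2.31 m / sin(37°) = 3.838 m
rate = 3.838 m / 279 years = 0.0138 m/yr = 13800 m/Myr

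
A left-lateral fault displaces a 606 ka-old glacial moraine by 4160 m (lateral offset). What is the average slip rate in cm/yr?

0.686 cm/yr

rate = 4160 m / 606 ka = 0.00686 m/yr = 0.686 cm/yr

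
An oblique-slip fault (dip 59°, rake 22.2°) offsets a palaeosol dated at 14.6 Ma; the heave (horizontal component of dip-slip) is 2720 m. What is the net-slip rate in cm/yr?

0.0957 cm/yr

dip-slip = heave / cos(dip) = 2720 / cos(59°) = 5281 m
net slip = dip-slip / sin(rake) = 5281 / sin(22.2°) = 13980 m
rate = 13980 m / 14.6 Ma = 0.000957 m/yr = 0.0957 cm/yr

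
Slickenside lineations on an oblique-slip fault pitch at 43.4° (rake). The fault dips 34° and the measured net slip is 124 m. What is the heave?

70.6 m

dip-slip = net slip × sin(rake) = 124 m × sin(43.4°) = 85.20 m
heave = dip-slip × cos(dip) = 85.20 × cos(34°) = 70.6 m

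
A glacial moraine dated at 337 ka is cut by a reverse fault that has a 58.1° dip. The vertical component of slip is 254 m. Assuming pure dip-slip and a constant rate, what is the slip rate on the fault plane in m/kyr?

0.888 m/kyr

dip-slip = throw / sin(dip) = 254 m / sin(58.1°) = 299.2 m
rate = 299.2 m / 337 ka = 0.000888 m/yr = 0.888 m/kyr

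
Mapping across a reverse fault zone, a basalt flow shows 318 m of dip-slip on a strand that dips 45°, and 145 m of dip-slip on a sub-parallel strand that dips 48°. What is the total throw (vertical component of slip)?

333 m

throw_A = 318 × sin(45°) = 224.9 m
throw_B = 145 × sin(48°) = 107.8 m
total = 224.9 + 107.8 = 333 m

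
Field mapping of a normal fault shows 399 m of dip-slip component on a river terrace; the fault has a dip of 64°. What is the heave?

heave = dip-slip × cos(dip) = 399 m × cos(64°) = 175 m

175 m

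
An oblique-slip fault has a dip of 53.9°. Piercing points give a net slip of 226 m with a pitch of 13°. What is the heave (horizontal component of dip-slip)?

30 m

dip-slip = net slip × sin(rake) = 226 m × sin(13°) = 50.84 m
heave = dip-slip × cos(dip) = 50.84 × cos(53.9°) = 30 m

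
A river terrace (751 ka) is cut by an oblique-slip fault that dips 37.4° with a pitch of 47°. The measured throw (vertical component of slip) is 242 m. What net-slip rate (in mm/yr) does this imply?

0.725 mm/yr

dip-slip = throw / sin(dip) = 242 / sin(37.4°) = 398.4 m
net slip = dip-slip / sin(rake) = 398.4 / sin(47°) = 544.8 m
rate = 544.8 m / 751 ka = 0.000725 m/yr = 0.725 mm/yr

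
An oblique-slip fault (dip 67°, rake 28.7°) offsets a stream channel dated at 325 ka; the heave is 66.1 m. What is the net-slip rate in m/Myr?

dip-slip = heave / cos(dip) = 66.1 / cos(67°) = 169.2 m
net slip = dip-slip / sin(rake) = 169.2 / sin(28.7°) = 352.3 m
rate = 352.3 m / 325 ka = 0.00108 m/yr = 1080 m/Myr

1080 m/Myr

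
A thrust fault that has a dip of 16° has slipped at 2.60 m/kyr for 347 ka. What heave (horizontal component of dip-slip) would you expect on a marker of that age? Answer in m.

dip-slip = rate × time = 2.60 m/kyr × 347 ka = 902.2 m
heave = dip-slip × cos(dip) = 902.2 × cos(16°) = 867 m

867 m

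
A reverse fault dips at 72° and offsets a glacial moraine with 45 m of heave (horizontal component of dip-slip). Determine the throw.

138 m

throw = heave × tan(dip) = 45 × tan(72°) = 138 m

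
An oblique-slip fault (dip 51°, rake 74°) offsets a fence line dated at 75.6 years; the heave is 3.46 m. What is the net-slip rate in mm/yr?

75.7 mm/yr

dip-slip = heave / cos(dip) = 3.46 / cos(51°) = 5.498 m
net slip = dip-slip / sin(rake) = 5.498 / sin(74°) = 5.720 m
rate = 5.720 m / 75.6 years = 0.0757 m/yr = 75.7 mm/yr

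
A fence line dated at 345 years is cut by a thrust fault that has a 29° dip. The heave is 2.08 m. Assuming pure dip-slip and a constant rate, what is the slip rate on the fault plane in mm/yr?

dip-slip = heave / cos(dip) = 2.08 m / cos(29°) = 2.378 m
rate = 2.378 m / 345 years = 0.00689 m/yr = 6.89 mm/yr

6.89 mm/yr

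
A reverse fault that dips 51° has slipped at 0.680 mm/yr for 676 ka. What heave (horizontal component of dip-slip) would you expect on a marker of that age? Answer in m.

289 m

dip-slip = rate × time = 0.680 mm/yr × 676 ka = 459.7 m
heave = dip-slip × cos(dip) = 459.7 × cos(51°) = 289 m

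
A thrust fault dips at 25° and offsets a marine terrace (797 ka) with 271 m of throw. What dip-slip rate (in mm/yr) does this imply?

dip-slip = throw / sin(dip) = 271 m / sin(25°) = 641.2 m
rate = 641.2 m / 797 ka = 0.000805 m/yr = 0.805 mm/yr

0.805 mm/yr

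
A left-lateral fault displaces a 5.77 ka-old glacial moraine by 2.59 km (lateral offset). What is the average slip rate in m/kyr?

449 m/kyr

rate = 2.59 km / 5.77 ka = 0.449 m/yr = 449 m/kyr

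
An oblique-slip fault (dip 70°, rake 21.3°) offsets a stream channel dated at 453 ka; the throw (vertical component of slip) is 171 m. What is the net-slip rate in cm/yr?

dip-slip = throw / sin(dip) = 171 / sin(70°) = 182 m
net slip = dip-slip / sin(rake) = 182 / sin(21.3°) = 501 m
rate = 501 m / 453 ka = 0.00111 m/yr = 0.111 cm/yr

0.111 cm/yr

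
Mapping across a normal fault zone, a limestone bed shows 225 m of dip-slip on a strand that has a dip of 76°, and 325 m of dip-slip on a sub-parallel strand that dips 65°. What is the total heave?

192 m

heave_A = 225 × cos(76°) = 54.43 m
heave_B = 325 × cos(65°) = 137.4 m
total = 54.43 + 137.4 = 192 m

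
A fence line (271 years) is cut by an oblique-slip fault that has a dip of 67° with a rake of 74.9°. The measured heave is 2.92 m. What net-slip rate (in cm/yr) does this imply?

2.86 cm/yr

dip-slip = heave / cos(dip) = 2.92 / cos(67°) = 7.473 m
net slip = dip-slip / sin(rake) = 7.473 / sin(74.9°) = 7.740 m
rate = 7.740 m / 271 years = 0.0286 m/yr = 2.86 cm/yr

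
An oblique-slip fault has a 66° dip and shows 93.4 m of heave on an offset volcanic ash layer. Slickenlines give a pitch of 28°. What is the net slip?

489 m

dip-slip = heave / cos(dip) = 93.4 / cos(66°) = 229.6 m
net slip = dip-slip / sin(rake) = 229.6 / sin(28°) = 489 m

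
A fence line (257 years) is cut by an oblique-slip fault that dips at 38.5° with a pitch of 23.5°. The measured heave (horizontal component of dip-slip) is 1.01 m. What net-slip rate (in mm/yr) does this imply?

12.6 mm/yr

dip-slip = heave / cos(dip) = 1.01 / cos(38.5°) = 1.291 m
net slip = dip-slip / sin(rake) = 1.291 / sin(23.5°) = 3.237 m
rate = 3.237 m / 257 years = 0.0126 m/yr = 12.6 mm/yr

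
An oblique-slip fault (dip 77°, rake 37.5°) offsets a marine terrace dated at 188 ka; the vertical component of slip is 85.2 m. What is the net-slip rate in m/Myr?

764 m/Myr

dip-slip = throw / sin(dip) = 85.2 / sin(77°) = 87.44 m
net slip = dip-slip / sin(rake) = 87.44 / sin(37.5°) = 143.6 m
rate = 143.6 m / 188 ka = 0.000764 m/yr = 764 m/Myr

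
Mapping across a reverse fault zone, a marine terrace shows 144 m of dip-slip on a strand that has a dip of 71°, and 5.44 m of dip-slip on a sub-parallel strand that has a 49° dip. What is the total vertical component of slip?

throw_A = 144 × sin(71°) = 136.2 m
throw_B = 5.44 × sin(49°) = 4.106 m
total = 136.2 + 4.106 = 140 m

140 m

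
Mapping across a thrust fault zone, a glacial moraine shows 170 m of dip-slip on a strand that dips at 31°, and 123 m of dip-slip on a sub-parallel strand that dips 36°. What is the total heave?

245 m

heave_A = 170 × cos(31°) = 145.7 m
heave_B = 123 × cos(36°) = 99.51 m
total = 145.7 + 99.51 = 245 m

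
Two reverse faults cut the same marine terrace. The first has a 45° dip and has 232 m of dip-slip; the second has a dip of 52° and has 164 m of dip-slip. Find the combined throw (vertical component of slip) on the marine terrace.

throw_A = 232 × sin(45°) = 164 m
throw_B = 164 × sin(52°) = 129.2 m
total = 164 + 129.2 = 293 m

293 m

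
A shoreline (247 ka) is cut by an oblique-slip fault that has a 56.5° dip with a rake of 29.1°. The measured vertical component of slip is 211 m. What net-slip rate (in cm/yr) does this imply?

dip-slip = throw / sin(dip) = 211 / sin(56.5°) = 253 m
net slip = dip-slip / sin(rake) = 253 / sin(29.1°) = 520.3 m
rate = 520.3 m / 247 ka = 0.00211 m/yr = 0.211 cm/yr

0.211 cm/yr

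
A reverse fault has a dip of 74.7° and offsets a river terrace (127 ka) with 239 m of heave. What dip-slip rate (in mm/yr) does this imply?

7.13 mm/yr

dip-slip = heave / cos(dip) = 239 m / cos(74.7°) = 905.7 m
rate = 905.7 m / 127 ka = 0.00713 m/yr = 7.13 mm/yr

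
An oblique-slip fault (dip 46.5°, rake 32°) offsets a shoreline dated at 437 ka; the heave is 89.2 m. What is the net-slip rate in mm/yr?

0.560 mm/yr

dip-slip = heave / cos(dip) = 89.2 / cos(46.5°) = 129.6 m
net slip = dip-slip / sin(rake) = 129.6 / sin(32°) = 244.5 m
rate = 244.5 m / 437 ka = 0.000560 m/yr = 0.560 mm/yr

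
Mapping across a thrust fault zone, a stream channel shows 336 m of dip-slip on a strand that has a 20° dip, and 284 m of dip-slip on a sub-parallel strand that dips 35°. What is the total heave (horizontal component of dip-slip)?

heave_A = 336 × cos(20°) = 315.7 m
heave_B = 284 × cos(35°) = 232.6 m
total = 315.7 + 232.6 = 548 m

548 m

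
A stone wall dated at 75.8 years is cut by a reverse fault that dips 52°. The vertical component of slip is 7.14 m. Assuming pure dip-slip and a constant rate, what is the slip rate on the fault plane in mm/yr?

120 mm/yr

dip-slip = throw / sin(dip) = 7.14 m / sin(52°) = 9.061 m
rate = 9.061 m / 75.8 years = 0.120 m/yr = 120 mm/yr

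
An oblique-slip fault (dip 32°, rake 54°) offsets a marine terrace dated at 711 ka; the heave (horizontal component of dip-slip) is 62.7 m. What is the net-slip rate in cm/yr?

dip-slip = heave / cos(dip) = 62.7 / cos(32°) = 73.93 m
net slip = dip-slip / sin(rake) = 73.93 / sin(54°) = 91.39 m
rate = 91.39 m / 711 ka = 0.000129 m/yr = 0.0129 cm/yr

0.0129 cm/yr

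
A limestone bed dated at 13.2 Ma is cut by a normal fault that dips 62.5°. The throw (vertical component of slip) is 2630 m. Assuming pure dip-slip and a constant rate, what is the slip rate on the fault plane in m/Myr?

225 m/Myr

dip-slip = throw / sin(dip) = 2630 m / sin(62.5°) = 2965 m
rate = 2965 m / 13.2 Ma = 0.000225 m/yr = 225 m/Myr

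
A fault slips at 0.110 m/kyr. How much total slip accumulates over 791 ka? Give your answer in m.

87 m

slip = rate × time = 0.110 m/kyr × 791 ka = 87 m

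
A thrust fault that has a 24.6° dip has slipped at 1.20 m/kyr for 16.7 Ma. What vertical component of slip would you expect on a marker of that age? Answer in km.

8.34 km

dip-slip = rate × time = 1.20 m/kyr × 16.7 Ma = 20040 m
throw = dip-slip × sin(dip) = 20040 × sin(24.6°) = 8340 m = 8.34 km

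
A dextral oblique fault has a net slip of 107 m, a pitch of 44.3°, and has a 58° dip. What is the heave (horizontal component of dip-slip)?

dip-slip = net slip × sin(rake) = 107 m × sin(44.3°) = 74.73 m
heave = dip-slip × cos(dip) = 74.73 × cos(58°) = 39.6 m

39.6 m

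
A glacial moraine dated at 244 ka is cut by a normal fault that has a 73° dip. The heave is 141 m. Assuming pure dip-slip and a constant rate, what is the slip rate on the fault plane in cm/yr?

dip-slip = heave / cos(dip) = 141 m / cos(73°) = 482.3 m
rate = 482.3 m / 244 ka = 0.00198 m/yr = 0.198 cm/yr

0.198 cm/yr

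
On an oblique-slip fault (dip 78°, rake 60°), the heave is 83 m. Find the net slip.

461 m

dip-slip = heave / cos(dip) = 83 / cos(78°) = 399.2 m
net slip = dip-slip / sin(rake) = 399.2 / sin(60°) = 461 m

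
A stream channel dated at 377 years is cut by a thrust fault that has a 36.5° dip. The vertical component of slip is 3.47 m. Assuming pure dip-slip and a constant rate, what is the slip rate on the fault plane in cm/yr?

dip-slip = throw / sin(dip) = 3.47 m / sin(36.5°) = 5.834 m
rate = 5.834 m / 377 years = 0.0155 m/yr = 1.55 cm/yr

1.55 cm/yr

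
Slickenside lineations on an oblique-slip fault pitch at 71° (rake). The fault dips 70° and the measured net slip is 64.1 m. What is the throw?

57 m

dip-slip = net slip × sin(rake) = 64.1 m × sin(71°) = 60.61 m
throw = dip-slip × sin(dip) = 60.61 × sin(70°) = 57 m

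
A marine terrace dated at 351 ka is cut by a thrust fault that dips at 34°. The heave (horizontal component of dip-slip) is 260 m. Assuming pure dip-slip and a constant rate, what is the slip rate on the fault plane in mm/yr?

dip-slip = heave / cos(dip) = 260 m / cos(34°) = 313.6 m
rate = 313.6 m / 351 ka = 0.000893 m/yr = 0.893 mm/yr

0.893 mm/yr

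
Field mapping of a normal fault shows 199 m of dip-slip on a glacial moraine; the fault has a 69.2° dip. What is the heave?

heave = dip-slip × cos(dip) = 199 m × cos(69.2°) = 70.7 m

70.7 m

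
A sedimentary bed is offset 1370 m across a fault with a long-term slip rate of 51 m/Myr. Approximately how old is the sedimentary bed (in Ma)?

26.9 Ma

age = offset / rate = 1370 m / (51 m/Myr) = 2.69e+07 yr = 26.9 Ma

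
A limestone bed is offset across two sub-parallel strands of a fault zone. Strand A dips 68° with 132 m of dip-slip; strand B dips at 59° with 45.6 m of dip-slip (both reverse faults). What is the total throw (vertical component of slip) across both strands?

161 m

throw_A = 132 × sin(68°) = 122.4 m
throw_B = 45.6 × sin(59°) = 39.09 m
total = 122.4 + 39.09 = 161 m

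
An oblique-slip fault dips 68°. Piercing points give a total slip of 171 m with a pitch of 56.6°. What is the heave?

53.5 m

dip-slip = net slip × sin(rake) = 171 m × sin(56.6°) = 142.8 m
heave = dip-slip × cos(dip) = 142.8 × cos(68°) = 53.5 m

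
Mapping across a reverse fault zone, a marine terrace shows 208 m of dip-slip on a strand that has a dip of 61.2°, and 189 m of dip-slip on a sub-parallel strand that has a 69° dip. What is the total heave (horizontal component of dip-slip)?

heave_A = 208 × cos(61.2°) = 100.2 m
heave_B = 189 × cos(69°) = 67.73 m
total = 100.2 + 67.73 = 168 m

168 m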